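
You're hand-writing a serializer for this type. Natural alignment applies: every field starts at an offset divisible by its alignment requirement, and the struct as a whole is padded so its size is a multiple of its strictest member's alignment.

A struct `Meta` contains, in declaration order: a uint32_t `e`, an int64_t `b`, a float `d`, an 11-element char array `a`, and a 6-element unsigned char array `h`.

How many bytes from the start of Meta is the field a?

20

@0: e [4B, align 4] → 4
+4 pad (align 8)
@8: b [8B, align 8] → 16
@16: d [4B, align 4] → 20
@20: a [11B, align 1] → 31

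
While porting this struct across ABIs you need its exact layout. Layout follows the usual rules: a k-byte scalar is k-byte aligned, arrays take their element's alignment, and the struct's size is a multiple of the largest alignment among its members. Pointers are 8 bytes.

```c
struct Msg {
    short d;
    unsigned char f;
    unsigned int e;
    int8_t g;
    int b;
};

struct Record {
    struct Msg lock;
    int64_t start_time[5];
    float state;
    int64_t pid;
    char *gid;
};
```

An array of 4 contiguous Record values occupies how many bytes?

Msg: 0..2  d  (2B, 2-aligned); 2..3  f  (1B, 1-aligned); 3..4  -- padding (1B); 4..8  e  (4B, 4-aligned); 8..9  g  (1B, 1-aligned); 9..12  -- padding (3B); 12..16  b  (4B, 4-aligned); sizeof = 16, alignof = 4
0..16  lock  (16B, 4-aligned)
16..56  start_time  (40B, 8-aligned)
56..60  state  (4B, 4-aligned)
60..64  -- padding (4B)
64..72  pid  (8B, 8-aligned)
72..80  gid  (8B, 8-aligned)
sizeof = 80, alignof = 8
array of 4: 4 × 80 = 320

320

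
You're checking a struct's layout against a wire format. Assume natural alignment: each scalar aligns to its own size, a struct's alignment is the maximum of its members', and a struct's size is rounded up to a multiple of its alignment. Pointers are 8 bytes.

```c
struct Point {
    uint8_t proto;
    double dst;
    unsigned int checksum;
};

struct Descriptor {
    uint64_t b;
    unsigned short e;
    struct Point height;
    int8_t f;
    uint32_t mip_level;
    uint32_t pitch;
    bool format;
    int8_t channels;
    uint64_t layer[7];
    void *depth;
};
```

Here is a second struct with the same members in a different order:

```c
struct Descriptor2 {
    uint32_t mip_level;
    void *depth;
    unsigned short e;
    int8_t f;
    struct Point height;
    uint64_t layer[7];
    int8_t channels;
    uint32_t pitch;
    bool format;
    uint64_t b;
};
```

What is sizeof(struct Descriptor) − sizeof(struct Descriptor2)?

Point: proto at 0 (size 1, align 1) → ends 1; pad 7 to align 8 for dst; dst at 8 (size 8, align 8) → ends 16; checksum at 16 (size 4, align 4) → ends 20; tail pad 4 to reach multiple of 8; total 24 bytes, alignment 8
b at 0 (size 8, align 8) → ends 8
e at 8 (size 2, align 2) → ends 10
pad 6 to align 8 for height
height at 16 (size 24, align 8) → ends 40
f at 40 (size 1, align 1) → ends 41
pad 3 to align 4 for mip_level
mip_level at 44 (size 4, align 4) → ends 48
pitch at 48 (size 4, align 4) → ends 52
format at 52 (size 1, align 1) → ends 53
channels at 53 (size 1, align 1) → ends 54
pad 2 to align 8 for layer
layer at 56 (size 56, align 8) → ends 112
depth at 112 (size 8, align 8) → ends 120
total 120 bytes, alignment 8
— Descriptor2 —
mip_level at 0 (size 4, align 4) → ends 4
pad 4 to align 8 for depth
depth at 8 (size 8, align 8) → ends 16
e at 16 (size 2, align 2) → ends 18
f at 18 (size 1, align 1) → ends 19
pad 5 to align 8 for height
height at 24 (size 24, align 8) → ends 48
layer at 48 (size 56, align 8) → ends 104
channels at 104 (size 1, align 1) → ends 105
pad 3 to align 4 for pitch
pitch at 108 (size 4, align 4) → ends 112
format at 112 (size 1, align 1) → ends 113
pad 7 to align 8 for b
b at 120 (size 8, align 8) → ends 128
total 128 bytes, alignment 8
120 − 128 = -8

-8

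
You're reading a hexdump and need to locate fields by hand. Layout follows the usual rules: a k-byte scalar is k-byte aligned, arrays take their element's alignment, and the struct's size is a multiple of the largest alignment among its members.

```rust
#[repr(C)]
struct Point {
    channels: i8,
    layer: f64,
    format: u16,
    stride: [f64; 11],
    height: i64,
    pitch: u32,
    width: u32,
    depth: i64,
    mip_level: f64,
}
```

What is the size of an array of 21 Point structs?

channels at 0 (size 1, align 1) → ends 1
pad 7 to align 8 for layer
layer at 8 (size 8, align 8) → ends 16
format at 16 (size 2, align 2) → ends 18
pad 6 to align 8 for stride
stride at 24 (size 88, align 8) → ends 112
height at 112 (size 8, align 8) → ends 120
pitch at 120 (size 4, align 4) → ends 124
width at 124 (size 4, align 4) → ends 128
depth at 128 (size 8, align 8) → ends 136
mip_level at 136 (size 8, align 8) → ends 144
total 144 bytes, alignment 8
array of 21: 21 × 144 = 3024

3024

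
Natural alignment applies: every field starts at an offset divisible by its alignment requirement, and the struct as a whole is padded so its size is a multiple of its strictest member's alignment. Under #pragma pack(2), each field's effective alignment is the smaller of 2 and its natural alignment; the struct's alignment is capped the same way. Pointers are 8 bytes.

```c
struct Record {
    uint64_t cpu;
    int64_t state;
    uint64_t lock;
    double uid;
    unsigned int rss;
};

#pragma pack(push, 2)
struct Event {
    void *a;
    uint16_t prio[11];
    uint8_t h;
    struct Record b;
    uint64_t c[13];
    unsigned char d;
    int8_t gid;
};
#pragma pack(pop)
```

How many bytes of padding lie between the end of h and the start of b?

1

Record: cpu at 0 (size 8, align 8) → ends 8; state at 8 (size 8, align 8) → ends 16; lock at 16 (size 8, align 8) → ends 24; uid at 24 (size 8, align 8) → ends 32; rss at 32 (size 4, align 4) → ends 36; tail pad 4 to reach multiple of 8; total 40 bytes, alignment 8
a at 0 (size 8, align 2) → ends 8
prio at 8 (size 22, align 2) → ends 30
h at 30 (size 1, align 1) → ends 31
pad 1 to align 2 for b
b at 32 (size 40, align 2) → ends 72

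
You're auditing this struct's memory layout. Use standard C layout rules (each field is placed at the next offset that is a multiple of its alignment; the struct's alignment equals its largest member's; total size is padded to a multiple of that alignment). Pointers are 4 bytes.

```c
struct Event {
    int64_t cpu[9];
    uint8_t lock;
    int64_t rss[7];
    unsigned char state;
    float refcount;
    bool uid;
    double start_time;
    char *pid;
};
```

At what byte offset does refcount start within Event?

140

0..72  cpu  (72B, 8-aligned)
72..73  lock  (1B, 1-aligned)
73..80  -- padding (7B)
80..136  rss  (56B, 8-aligned)
136..137  state  (1B, 1-aligned)
137..140  -- padding (3B)
140..144  refcount  (4B, 4-aligned)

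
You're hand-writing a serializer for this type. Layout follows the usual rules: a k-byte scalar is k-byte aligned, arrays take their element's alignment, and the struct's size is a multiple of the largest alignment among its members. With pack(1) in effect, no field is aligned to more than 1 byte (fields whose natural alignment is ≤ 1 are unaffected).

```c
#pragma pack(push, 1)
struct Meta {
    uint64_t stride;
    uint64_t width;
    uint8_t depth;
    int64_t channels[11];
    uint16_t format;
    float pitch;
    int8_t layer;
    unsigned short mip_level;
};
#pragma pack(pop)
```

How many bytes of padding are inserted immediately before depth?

0..8  stride  (8B, 1-aligned)
8..16  width  (8B, 1-aligned)
16..17  depth  (1B, 1-aligned)

0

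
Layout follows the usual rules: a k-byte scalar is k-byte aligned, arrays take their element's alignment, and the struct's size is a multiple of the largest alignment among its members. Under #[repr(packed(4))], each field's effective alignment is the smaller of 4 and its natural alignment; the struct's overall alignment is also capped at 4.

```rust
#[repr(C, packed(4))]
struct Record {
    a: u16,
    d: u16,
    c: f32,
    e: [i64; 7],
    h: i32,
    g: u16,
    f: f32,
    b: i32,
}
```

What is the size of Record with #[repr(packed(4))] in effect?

80

0..2  a  (2B, 2-aligned)
2..4  d  (2B, 2-aligned)
4..8  c  (4B, 4-aligned)
8..64  e  (56B, 4-aligned)
64..68  h  (4B, 4-aligned)
68..70  g  (2B, 2-aligned)
70..72  -- padding (2B)
72..76  f  (4B, 4-aligned)
76..80  b  (4B, 4-aligned)
sizeof = 80, alignof = 4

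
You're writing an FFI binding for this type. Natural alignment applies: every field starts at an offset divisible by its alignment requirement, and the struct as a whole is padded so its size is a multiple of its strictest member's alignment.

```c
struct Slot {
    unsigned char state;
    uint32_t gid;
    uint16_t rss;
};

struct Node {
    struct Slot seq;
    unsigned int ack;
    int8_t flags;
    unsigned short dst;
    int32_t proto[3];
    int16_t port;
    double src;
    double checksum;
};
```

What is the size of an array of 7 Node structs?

392

Slot: 0..1  state  (1B, 1-aligned); 1..4  -- padding (3B); 4..8  gid  (4B, 4-aligned); 8..10  rss  (2B, 2-aligned); 10..12  -- tail padding (2B); sizeof = 12, alignof = 4
0..12  seq  (12B, 4-aligned)
12..16  ack  (4B, 4-aligned)
16..17  flags  (1B, 1-aligned)
17..18  -- padding (1B)
18..20  dst  (2B, 2-aligned)
20..32  proto  (12B, 4-aligned)
32..34  port  (2B, 2-aligned)
34..40  -- padding (6B)
40..48  src  (8B, 8-aligned)
48..56  checksum  (8B, 8-aligned)
sizeof = 56, alignof = 8
array of 7: 7 × 56 = 392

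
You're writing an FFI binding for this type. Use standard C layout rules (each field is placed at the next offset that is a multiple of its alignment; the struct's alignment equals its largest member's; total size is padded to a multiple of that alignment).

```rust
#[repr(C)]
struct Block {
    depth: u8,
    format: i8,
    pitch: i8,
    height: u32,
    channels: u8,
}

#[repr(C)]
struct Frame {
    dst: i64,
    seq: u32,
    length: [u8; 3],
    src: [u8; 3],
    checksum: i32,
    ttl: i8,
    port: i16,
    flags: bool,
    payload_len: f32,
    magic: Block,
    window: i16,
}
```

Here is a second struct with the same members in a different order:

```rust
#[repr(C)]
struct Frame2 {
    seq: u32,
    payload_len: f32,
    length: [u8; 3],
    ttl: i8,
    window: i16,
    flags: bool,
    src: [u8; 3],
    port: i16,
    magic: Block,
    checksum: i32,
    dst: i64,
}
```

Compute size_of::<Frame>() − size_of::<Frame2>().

Block: 0..1  depth  (1B, 1-aligned); 1..2  format  (1B, 1-aligned); 2..3  pitch  (1B, 1-aligned); 3..4  -- padding (1B); 4..8  height  (4B, 4-aligned); 8..9  channels  (1B, 1-aligned); 9..12  -- tail padding (3B); sizeof = 12, alignof = 4
0..8  dst  (8B, 8-aligned)
8..12  seq  (4B, 4-aligned)
12..15  length  (3B, 1-aligned)
15..18  src  (3B, 1-aligned)
18..20  -- padding (2B)
20..24  checksum  (4B, 4-aligned)
24..25  ttl  (1B, 1-aligned)
25..26  -- padding (1B)
26..28  port  (2B, 2-aligned)
28..29  flags  (1B, 1-aligned)
29..32  -- padding (3B)
32..36  payload_len  (4B, 4-aligned)
36..48  magic  (12B, 4-aligned)
48..50  window  (2B, 2-aligned)
50..56  -- tail padding (6B)
sizeof = 56, alignof = 8
— Frame2 —
0..4  seq  (4B, 4-aligned)
4..8  payload_len  (4B, 4-aligned)
8..11  length  (3B, 1-aligned)
11..12  ttl  (1B, 1-aligned)
12..14  window  (2B, 2-aligned)
14..15  flags  (1B, 1-aligned)
15..18  src  (3B, 1-aligned)
18..20  port  (2B, 2-aligned)
20..32  magic  (12B, 4-aligned)
32..36  checksum  (4B, 4-aligned)
36..40  -- padding (4B)
40..48  dst  (8B, 8-aligned)
sizeof = 48, alignof = 8
56 − 48 = 8

8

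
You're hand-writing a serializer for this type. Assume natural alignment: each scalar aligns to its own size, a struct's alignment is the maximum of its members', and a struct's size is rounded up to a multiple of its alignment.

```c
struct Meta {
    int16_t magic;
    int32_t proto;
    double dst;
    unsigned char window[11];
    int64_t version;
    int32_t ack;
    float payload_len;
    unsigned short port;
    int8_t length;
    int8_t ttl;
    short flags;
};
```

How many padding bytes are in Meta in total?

@0: magic [2B, align 2] → 2
+2 pad (align 4)
@4: proto [4B, align 4] → 8
@8: dst [8B, align 8] → 16
@16: window [11B, align 1] → 27
+5 pad (align 8)
@32: version [8B, align 8] → 40
@40: ack [4B, align 4] → 44
@44: payload_len [4B, align 4] → 48
@48: port [2B, align 2] → 50
@50: length [1B, align 1] → 51
@51: ttl [1B, align 1] → 52
@52: flags [2B, align 2] → 54
+2 tail pad (align 8)
size 56, align 8
data bytes 47, size 56 → padding 9

9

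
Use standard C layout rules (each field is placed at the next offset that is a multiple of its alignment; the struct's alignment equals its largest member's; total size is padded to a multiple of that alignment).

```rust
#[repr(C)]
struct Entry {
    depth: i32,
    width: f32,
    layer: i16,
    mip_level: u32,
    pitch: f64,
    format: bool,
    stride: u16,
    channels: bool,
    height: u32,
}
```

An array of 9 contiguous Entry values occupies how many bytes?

depth at 0 (size 4, align 4) → ends 4
width at 4 (size 4, align 4) → ends 8
layer at 8 (size 2, align 2) → ends 10
pad 2 to align 4 for mip_level
mip_level at 12 (size 4, align 4) → ends 16
pitch at 16 (size 8, align 8) → ends 24
format at 24 (size 1, align 1) → ends 25
pad 1 to align 2 for stride
stride at 26 (size 2, align 2) → ends 28
channels at 28 (size 1, align 1) → ends 29
pad 3 to align 4 for height
height at 32 (size 4, align 4) → ends 36
tail pad 4 to reach multiple of 8
total 40 bytes, alignment 8
array of 9: 9 × 40 = 360

360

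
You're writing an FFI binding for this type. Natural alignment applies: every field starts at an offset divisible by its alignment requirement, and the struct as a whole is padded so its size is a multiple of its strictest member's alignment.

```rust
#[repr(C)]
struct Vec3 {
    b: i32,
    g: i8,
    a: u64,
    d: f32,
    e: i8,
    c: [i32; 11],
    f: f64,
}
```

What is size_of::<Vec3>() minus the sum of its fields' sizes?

b at 0 (size 4, align 4) → ends 4
g at 4 (size 1, align 1) → ends 5
pad 3 to align 8 for a
a at 8 (size 8, align 8) → ends 16
d at 16 (size 4, align 4) → ends 20
e at 20 (size 1, align 1) → ends 21
pad 3 to align 4 for c
c at 24 (size 44, align 4) → ends 68
pad 4 to align 8 for f
f at 72 (size 8, align 8) → ends 80
total 80 bytes, alignment 8
data bytes 70, size 80 → padding 10

10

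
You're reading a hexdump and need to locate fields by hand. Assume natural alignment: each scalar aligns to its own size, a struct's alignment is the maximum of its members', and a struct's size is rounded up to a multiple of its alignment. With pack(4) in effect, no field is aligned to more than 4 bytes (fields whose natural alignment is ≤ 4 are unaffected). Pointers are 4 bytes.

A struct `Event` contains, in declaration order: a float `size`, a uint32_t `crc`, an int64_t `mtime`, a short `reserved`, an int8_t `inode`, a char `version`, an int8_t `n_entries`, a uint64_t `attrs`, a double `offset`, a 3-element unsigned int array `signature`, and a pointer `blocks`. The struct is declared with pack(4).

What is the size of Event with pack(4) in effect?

@0: size [4B, align 4] → 4
@4: crc [4B, align 4] → 8
@8: mtime [8B, align 4] → 16
@16: reserved [2B, align 2] → 18
@18: inode [1B, align 1] → 19
@19: version [1B, align 1] → 20
@20: n_entries [1B, align 1] → 21
+3 pad (align 4)
@24: attrs [8B, align 4] → 32
@32: offset [8B, align 4] → 40
@40: signature [12B, align 4] → 52
@52: blocks [4B, align 4] → 56
size 56, align 4

56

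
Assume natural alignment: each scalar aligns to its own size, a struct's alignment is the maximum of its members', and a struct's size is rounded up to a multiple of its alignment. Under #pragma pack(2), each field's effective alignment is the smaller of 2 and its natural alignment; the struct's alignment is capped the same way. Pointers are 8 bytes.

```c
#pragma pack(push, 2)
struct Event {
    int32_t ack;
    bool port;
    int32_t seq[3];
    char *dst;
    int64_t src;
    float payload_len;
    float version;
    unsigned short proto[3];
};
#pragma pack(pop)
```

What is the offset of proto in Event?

42

0..4  ack  (4B, 2-aligned)
4..5  port  (1B, 1-aligned)
5..6  -- padding (1B)
6..18  seq  (12B, 2-aligned)
18..26  dst  (8B, 2-aligned)
26..34  src  (8B, 2-aligned)
34..38  payload_len  (4B, 2-aligned)
38..42  version  (4B, 2-aligned)
42..48  proto  (6B, 2-aligned)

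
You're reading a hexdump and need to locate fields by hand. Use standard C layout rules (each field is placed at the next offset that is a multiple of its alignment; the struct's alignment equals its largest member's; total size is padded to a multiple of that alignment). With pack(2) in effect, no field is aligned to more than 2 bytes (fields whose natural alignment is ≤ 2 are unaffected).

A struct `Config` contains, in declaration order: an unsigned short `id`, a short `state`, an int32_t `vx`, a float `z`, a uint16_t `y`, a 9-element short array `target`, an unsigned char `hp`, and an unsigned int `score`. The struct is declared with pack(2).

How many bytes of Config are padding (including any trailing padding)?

1

@0: id [2B, align 2] → 2
@2: state [2B, align 2] → 4
@4: vx [4B, align 2] → 8
@8: z [4B, align 2] → 12
@12: y [2B, align 2] → 14
@14: target [18B, align 2] → 32
@32: hp [1B, align 1] → 33
+1 pad (align 2)
@34: score [4B, align 2] → 38
size 38, align 2
data bytes 37, size 38 → padding 1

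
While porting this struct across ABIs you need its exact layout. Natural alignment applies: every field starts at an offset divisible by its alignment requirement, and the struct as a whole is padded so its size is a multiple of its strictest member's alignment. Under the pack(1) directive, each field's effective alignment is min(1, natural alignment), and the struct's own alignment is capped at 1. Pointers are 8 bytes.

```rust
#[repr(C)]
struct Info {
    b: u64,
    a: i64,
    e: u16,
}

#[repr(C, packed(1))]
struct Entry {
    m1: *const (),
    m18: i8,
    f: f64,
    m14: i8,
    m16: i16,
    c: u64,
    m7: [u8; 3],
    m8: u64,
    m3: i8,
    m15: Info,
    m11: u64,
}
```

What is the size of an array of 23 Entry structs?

1656

Info: @0: b [8B, align 8] → 8; @8: a [8B, align 8] → 16; @16: e [2B, align 2] → 18; +6 tail pad (align 8); size 24, align 8
@0: m1 [8B, align 1] → 8
@8: m18 [1B, align 1] → 9
@9: f [8B, align 1] → 17
@17: m14 [1B, align 1] → 18
@18: m16 [2B, align 1] → 20
@20: c [8B, align 1] → 28
@28: m7 [3B, align 1] → 31
@31: m8 [8B, align 1] → 39
@39: m3 [1B, align 1] → 40
@40: m15 [24B, align 1] → 64
@64: m11 [8B, align 1] → 72
size 72, align 1
array of 23: 23 × 72 = 1656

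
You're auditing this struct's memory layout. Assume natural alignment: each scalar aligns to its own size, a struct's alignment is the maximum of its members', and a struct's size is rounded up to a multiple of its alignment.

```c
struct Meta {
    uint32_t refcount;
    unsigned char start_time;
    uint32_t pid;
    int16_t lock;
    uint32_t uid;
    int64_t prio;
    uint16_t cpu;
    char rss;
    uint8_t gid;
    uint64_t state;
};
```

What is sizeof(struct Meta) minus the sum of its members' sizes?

@0: refcount [4B, align 4] → 4
@4: start_time [1B, align 1] → 5
+3 pad (align 4)
@8: pid [4B, align 4] → 12
@12: lock [2B, align 2] → 14
+2 pad (align 4)
@16: uid [4B, align 4] → 20
+4 pad (align 8)
@24: prio [8B, align 8] → 32
@32: cpu [2B, align 2] → 34
@34: rss [1B, align 1] → 35
@35: gid [1B, align 1] → 36
+4 pad (align 8)
@40: state [8B, align 8] → 48
size 48, align 8
data bytes 35, size 48 → padding 13

13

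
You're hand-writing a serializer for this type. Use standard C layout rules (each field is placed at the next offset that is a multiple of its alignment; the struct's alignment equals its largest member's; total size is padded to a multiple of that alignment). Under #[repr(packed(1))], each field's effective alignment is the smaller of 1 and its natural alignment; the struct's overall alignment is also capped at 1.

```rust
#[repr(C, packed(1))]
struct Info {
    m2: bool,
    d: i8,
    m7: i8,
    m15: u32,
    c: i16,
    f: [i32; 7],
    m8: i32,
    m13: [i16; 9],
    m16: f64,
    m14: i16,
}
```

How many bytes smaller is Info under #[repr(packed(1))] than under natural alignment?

natural layout:
  m2 at 0 (size 1, align 1) → ends 1
  d at 1 (size 1, align 1) → ends 2
  m7 at 2 (size 1, align 1) → ends 3
  pad 1 to align 4 for m15
  m15 at 4 (size 4, align 4) → ends 8
  c at 8 (size 2, align 2) → ends 10
  pad 2 to align 4 for f
  f at 12 (size 28, align 4) → ends 40
  m8 at 40 (size 4, align 4) → ends 44
  m13 at 44 (size 18, align 2) → ends 62
  pad 2 to align 8 for m16
  m16 at 64 (size 8, align 8) → ends 72
  m14 at 72 (size 2, align 2) → ends 74
  tail pad 6 to reach multiple of 8
  total 80 bytes, alignment 8
packed(1) layout:
  m2 at 0 (size 1, align 1) → ends 1
  d at 1 (size 1, align 1) → ends 2
  m7 at 2 (size 1, align 1) → ends 3
  m15 at 3 (size 4, align 1) → ends 7
  c at 7 (size 2, align 1) → ends 9
  f at 9 (size 28, align 1) → ends 37
  m8 at 37 (size 4, align 1) → ends 41
  m13 at 41 (size 18, align 1) → ends 59
  m16 at 59 (size 8, align 1) → ends 67
  m14 at 67 (size 2, align 1) → ends 69
  total 69 bytes, alignment 1
80 − 69 = 11

11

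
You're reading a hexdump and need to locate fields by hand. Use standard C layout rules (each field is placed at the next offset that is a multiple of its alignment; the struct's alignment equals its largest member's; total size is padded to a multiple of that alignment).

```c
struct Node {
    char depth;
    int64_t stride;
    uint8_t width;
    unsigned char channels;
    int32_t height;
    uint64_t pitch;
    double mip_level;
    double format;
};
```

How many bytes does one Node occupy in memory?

48

depth at 0 (size 1, align 1) → ends 1
pad 7 to align 8 for stride
stride at 8 (size 8, align 8) → ends 16
width at 16 (size 1, align 1) → ends 17
channels at 17 (size 1, align 1) → ends 18
pad 2 to align 4 for height
height at 20 (size 4, align 4) → ends 24
pitch at 24 (size 8, align 8) → ends 32
mip_level at 32 (size 8, align 8) → ends 40
format at 40 (size 8, align 8) → ends 48
total 48 bytes, alignment 8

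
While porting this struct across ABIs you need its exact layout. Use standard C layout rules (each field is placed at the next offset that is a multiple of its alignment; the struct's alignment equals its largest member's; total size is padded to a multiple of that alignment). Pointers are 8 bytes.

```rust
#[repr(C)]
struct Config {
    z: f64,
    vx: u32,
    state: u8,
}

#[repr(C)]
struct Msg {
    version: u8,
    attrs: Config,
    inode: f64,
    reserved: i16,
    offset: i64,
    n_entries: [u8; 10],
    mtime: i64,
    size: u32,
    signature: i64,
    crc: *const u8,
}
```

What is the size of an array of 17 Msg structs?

Config: 0..8  z  (8B, 8-aligned); 8..12  vx  (4B, 4-aligned); 12..13  state  (1B, 1-aligned); 13..16  -- tail padding (3B); sizeof = 16, alignof = 8
0..1  version  (1B, 1-aligned)
1..8  -- padding (7B)
8..24  attrs  (16B, 8-aligned)
24..32  inode  (8B, 8-aligned)
32..34  reserved  (2B, 2-aligned)
34..40  -- padding (6B)
40..48  offset  (8B, 8-aligned)
48..58  n_entries  (10B, 1-aligned)
58..64  -- padding (6B)
64..72  mtime  (8B, 8-aligned)
72..76  size  (4B, 4-aligned)
76..80  -- padding (4B)
80..88  signature  (8B, 8-aligned)
88..96  crc  (8B, 8-aligned)
sizeof = 96, alignof = 8
array of 17: 17 × 96 = 1632

1632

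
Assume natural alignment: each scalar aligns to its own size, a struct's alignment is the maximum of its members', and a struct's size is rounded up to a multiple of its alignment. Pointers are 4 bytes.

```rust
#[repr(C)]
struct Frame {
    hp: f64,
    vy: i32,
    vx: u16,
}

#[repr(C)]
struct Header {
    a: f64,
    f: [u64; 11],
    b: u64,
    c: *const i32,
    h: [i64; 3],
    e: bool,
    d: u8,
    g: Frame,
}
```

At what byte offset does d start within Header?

Frame: 0..8  hp  (8B, 8-aligned); 8..12  vy  (4B, 4-aligned); 12..14  vx  (2B, 2-aligned); 14..16  -- tail padding (2B); sizeof = 16, alignof = 8
0..8  a  (8B, 8-aligned)
8..96  f  (88B, 8-aligned)
96..104  b  (8B, 8-aligned)
104..108  c  (4B, 4-aligned)
108..112  -- padding (4B)
112..136  h  (24B, 8-aligned)
136..137  e  (1B, 1-aligned)
137..138  d  (1B, 1-aligned)

137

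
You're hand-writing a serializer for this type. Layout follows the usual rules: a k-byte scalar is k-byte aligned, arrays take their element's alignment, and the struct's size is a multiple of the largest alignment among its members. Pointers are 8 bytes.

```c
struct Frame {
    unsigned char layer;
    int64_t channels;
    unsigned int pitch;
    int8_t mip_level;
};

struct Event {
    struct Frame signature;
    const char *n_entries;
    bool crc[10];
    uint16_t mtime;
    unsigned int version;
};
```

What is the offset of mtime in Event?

Frame: layer at 0 (size 1, align 1) → ends 1; pad 7 to align 8 for channels; channels at 8 (size 8, align 8) → ends 16; pitch at 16 (size 4, align 4) → ends 20; mip_level at 20 (size 1, align 1) → ends 21; tail pad 3 to reach multiple of 8; total 24 bytes, alignment 8
signature at 0 (size 24, align 8) → ends 24
n_entries at 24 (size 8, align 8) → ends 32
crc at 32 (size 10, align 1) → ends 42
mtime at 42 (size 2, align 2) → ends 44

42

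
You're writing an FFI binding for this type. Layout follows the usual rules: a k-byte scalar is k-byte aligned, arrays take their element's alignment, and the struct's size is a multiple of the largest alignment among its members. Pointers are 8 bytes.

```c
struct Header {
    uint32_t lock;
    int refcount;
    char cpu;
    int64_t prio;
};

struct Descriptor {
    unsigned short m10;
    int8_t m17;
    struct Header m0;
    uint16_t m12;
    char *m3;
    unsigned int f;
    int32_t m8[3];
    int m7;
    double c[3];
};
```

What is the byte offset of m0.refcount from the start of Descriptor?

Header: 0..4  lock  (4B, 4-aligned); 4..8  refcount  (4B, 4-aligned); 8..9  cpu  (1B, 1-aligned); 9..16  -- padding (7B); 16..24  prio  (8B, 8-aligned); sizeof = 24, alignof = 8
0..2  m10  (2B, 2-aligned)
2..3  m17  (1B, 1-aligned)
3..8  -- padding (5B)
8..32  m0  (24B, 8-aligned)
within Header: refcount at 4
8 + 4 = 12

12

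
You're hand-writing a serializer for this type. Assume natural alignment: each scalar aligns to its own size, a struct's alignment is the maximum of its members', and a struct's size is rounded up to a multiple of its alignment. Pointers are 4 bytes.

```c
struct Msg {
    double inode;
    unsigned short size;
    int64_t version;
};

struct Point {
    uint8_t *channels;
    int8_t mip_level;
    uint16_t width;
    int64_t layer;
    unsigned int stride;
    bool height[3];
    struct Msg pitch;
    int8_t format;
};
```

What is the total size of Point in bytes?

Msg: 0..8  inode  (8B, 8-aligned); 8..10  size  (2B, 2-aligned); 10..16  -- padding (6B); 16..24  version  (8B, 8-aligned); sizeof = 24, alignof = 8
0..4  channels  (4B, 4-aligned)
4..5  mip_level  (1B, 1-aligned)
5..6  -- padding (1B)
6..8  width  (2B, 2-aligned)
8..16  layer  (8B, 8-aligned)
16..20  stride  (4B, 4-aligned)
20..23  height  (3B, 1-aligned)
23..24  -- padding (1B)
24..48  pitch  (24B, 8-aligned)
48..49  format  (1B, 1-aligned)
49..56  -- tail padding (7B)
sizeof = 56, alignof = 8

56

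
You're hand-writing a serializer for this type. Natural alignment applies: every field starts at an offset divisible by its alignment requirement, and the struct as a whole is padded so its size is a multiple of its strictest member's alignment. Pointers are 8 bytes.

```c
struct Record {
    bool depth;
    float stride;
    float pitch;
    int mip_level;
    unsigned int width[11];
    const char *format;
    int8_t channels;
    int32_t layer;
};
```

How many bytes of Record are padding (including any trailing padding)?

10

@0: depth [1B, align 1] → 1
+3 pad (align 4)
@4: stride [4B, align 4] → 8
@8: pitch [4B, align 4] → 12
@12: mip_level [4B, align 4] → 16
@16: width [44B, align 4] → 60
+4 pad (align 8)
@64: format [8B, align 8] → 72
@72: channels [1B, align 1] → 73
+3 pad (align 4)
@76: layer [4B, align 4] → 80
size 80, align 8
data bytes 70, size 80 → padding 10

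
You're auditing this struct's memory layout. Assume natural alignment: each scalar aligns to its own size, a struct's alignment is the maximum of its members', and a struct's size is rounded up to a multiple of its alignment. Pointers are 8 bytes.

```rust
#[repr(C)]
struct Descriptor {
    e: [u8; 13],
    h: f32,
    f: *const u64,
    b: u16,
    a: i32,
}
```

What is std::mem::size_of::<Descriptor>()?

e at 0 (size 13, align 1) → ends 13
pad 3 to align 4 for h
h at 16 (size 4, align 4) → ends 20
pad 4 to align 8 for f
f at 24 (size 8, align 8) → ends 32
b at 32 (size 2, align 2) → ends 34
pad 2 to align 4 for a
a at 36 (size 4, align 4) → ends 40
total 40 bytes, alignment 8

40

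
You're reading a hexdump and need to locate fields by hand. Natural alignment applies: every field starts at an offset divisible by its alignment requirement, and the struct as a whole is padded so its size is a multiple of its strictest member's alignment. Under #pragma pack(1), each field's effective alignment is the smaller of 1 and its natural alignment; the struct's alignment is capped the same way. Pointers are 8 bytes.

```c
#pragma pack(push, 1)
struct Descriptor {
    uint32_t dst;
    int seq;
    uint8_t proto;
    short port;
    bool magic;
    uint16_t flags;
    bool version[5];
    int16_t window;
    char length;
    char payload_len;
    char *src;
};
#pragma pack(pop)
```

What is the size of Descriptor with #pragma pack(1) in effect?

0..4  dst  (4B, 1-aligned)
4..8  seq  (4B, 1-aligned)
8..9  proto  (1B, 1-aligned)
9..11  port  (2B, 1-aligned)
11..12  magic  (1B, 1-aligned)
12..14  flags  (2B, 1-aligned)
14..19  version  (5B, 1-aligned)
19..21  window  (2B, 1-aligned)
21..22  length  (1B, 1-aligned)
22..23  payload_len  (1B, 1-aligned)
23..31  src  (8B, 1-aligned)
sizeof = 31, alignof = 1

31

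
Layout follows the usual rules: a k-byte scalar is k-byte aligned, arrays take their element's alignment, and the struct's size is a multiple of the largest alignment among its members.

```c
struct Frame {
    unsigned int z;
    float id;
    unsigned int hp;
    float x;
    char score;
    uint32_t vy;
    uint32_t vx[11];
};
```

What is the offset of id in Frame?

4

0..4  z  (4B, 4-aligned)
4..8  id  (4B, 4-aligned)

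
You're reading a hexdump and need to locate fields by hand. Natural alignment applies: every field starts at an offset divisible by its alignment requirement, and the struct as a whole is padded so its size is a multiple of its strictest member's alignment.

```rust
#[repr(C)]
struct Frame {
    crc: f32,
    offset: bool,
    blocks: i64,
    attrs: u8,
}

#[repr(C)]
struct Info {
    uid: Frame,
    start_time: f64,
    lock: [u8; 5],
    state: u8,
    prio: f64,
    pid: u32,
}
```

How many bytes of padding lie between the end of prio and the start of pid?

0

Frame: @0: crc [4B, align 4] → 4; @4: offset [1B, align 1] → 5; +3 pad (align 8); @8: blocks [8B, align 8] → 16; @16: attrs [1B, align 1] → 17; +7 tail pad (align 8); size 24, align 8
@0: uid [24B, align 8] → 24
@24: start_time [8B, align 8] → 32
@32: lock [5B, align 1] → 37
@37: state [1B, align 1] → 38
+2 pad (align 8)
@40: prio [8B, align 8] → 48
@48: pid [4B, align 4] → 52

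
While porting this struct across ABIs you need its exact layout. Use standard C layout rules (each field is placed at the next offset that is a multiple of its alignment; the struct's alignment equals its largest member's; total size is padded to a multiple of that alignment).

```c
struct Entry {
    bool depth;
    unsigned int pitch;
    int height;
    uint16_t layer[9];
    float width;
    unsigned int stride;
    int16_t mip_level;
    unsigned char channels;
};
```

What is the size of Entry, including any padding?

@0: depth [1B, align 1] → 1
+3 pad (align 4)
@4: pitch [4B, align 4] → 8
@8: height [4B, align 4] → 12
@12: layer [18B, align 2] → 30
+2 pad (align 4)
@32: width [4B, align 4] → 36
@36: stride [4B, align 4] → 40
@40: mip_level [2B, align 2] → 42
@42: channels [1B, align 1] → 43
+1 tail pad (align 4)
size 44, align 4

44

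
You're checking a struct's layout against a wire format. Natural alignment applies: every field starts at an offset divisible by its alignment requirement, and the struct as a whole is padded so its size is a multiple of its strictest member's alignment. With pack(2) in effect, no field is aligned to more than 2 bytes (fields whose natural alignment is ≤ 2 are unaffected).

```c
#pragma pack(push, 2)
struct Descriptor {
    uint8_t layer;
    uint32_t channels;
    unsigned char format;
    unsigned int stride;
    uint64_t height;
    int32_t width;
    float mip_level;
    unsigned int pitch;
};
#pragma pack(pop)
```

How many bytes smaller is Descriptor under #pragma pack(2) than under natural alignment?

8

natural layout:
  layer at 0 (size 1, align 1) → ends 1
  pad 3 to align 4 for channels
  channels at 4 (size 4, align 4) → ends 8
  format at 8 (size 1, align 1) → ends 9
  pad 3 to align 4 for stride
  stride at 12 (size 4, align 4) → ends 16
  height at 16 (size 8, align 8) → ends 24
  width at 24 (size 4, align 4) → ends 28
  mip_level at 28 (size 4, align 4) → ends 32
  pitch at 32 (size 4, align 4) → ends 36
  tail pad 4 to reach multiple of 8
  total 40 bytes, alignment 8
packed(2) layout:
  layer at 0 (size 1, align 1) → ends 1
  pad 1 to align 2 for channels
  channels at 2 (size 4, align 2) → ends 6
  format at 6 (size 1, align 1) → ends 7
  pad 1 to align 2 for stride
  stride at 8 (size 4, align 2) → ends 12
  height at 12 (size 8, align 2) → ends 20
  width at 20 (size 4, align 2) → ends 24
  mip_level at 24 (size 4, align 2) → ends 28
  pitch at 28 (size 4, align 2) → ends 32
  total 32 bytes, alignment 2
40 − 32 = 8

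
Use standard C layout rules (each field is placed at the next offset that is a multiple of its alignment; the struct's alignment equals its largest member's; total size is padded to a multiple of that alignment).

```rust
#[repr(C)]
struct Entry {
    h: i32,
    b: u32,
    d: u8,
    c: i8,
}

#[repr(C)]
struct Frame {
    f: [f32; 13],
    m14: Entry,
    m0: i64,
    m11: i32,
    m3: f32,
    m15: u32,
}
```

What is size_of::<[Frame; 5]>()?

440

Entry: @0: h [4B, align 4] → 4; @4: b [4B, align 4] → 8; @8: d [1B, align 1] → 9; @9: c [1B, align 1] → 10; +2 tail pad (align 4); size 12, align 4
@0: f [52B, align 4] → 52
@52: m14 [12B, align 4] → 64
@64: m0 [8B, align 8] → 72
@72: m11 [4B, align 4] → 76
@76: m3 [4B, align 4] → 80
@80: m15 [4B, align 4] → 84
+4 tail pad (align 8)
size 88, align 8
array of 5: 5 × 88 = 440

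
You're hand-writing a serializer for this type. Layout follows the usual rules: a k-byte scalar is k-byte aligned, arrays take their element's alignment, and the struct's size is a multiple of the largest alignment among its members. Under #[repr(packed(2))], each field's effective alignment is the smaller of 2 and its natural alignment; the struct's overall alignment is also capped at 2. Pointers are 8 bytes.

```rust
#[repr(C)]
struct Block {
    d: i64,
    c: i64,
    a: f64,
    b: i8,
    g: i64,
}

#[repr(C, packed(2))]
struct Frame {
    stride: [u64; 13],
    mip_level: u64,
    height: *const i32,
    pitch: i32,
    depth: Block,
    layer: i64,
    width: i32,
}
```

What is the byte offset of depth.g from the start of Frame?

Block: d at 0 (size 8, align 8) → ends 8; c at 8 (size 8, align 8) → ends 16; a at 16 (size 8, align 8) → ends 24; b at 24 (size 1, align 1) → ends 25; pad 7 to align 8 for g; g at 32 (size 8, align 8) → ends 40; total 40 bytes, alignment 8
stride at 0 (size 104, align 2) → ends 104
mip_level at 104 (size 8, align 2) → ends 112
height at 112 (size 8, align 2) → ends 120
pitch at 120 (size 4, align 2) → ends 124
depth at 124 (size 40, align 2) → ends 164
within Block: g at 32
124 + 32 = 156

156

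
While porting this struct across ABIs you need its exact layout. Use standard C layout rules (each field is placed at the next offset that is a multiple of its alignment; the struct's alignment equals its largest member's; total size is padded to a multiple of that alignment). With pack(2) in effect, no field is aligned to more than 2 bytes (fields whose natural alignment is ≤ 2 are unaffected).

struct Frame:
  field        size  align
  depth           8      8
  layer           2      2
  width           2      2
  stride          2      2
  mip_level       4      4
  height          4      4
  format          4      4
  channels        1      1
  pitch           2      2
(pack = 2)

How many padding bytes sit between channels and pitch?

0..8  depth  (8B, 2-aligned)
8..10  layer  (2B, 2-aligned)
10..12  width  (2B, 2-aligned)
12..14  stride  (2B, 2-aligned)
14..18  mip_level  (4B, 2-aligned)
18..22  height  (4B, 2-aligned)
22..26  format  (4B, 2-aligned)
26..27  channels  (1B, 1-aligned)
27..28  -- padding (1B)
28..30  pitch  (2B, 2-aligned)

1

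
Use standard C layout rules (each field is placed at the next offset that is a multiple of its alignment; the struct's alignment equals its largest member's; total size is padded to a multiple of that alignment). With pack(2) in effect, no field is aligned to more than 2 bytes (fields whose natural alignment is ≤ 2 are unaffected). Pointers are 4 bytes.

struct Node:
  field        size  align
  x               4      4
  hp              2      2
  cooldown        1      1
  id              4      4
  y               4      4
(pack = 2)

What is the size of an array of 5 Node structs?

80

0..4  x  (4B, 2-aligned)
4..6  hp  (2B, 2-aligned)
6..7  cooldown  (1B, 1-aligned)
7..8  -- padding (1B)
8..12  id  (4B, 2-aligned)
12..16  y  (4B, 2-aligned)
sizeof = 16, alignof = 2
array of 5: 5 × 16 = 80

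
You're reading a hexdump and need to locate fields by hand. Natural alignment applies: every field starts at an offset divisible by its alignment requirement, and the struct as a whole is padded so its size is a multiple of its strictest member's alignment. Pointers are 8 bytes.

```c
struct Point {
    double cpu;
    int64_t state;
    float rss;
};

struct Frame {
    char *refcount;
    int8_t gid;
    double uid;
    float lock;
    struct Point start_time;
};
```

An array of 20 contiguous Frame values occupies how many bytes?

Point: cpu at 0 (size 8, align 8) → ends 8; state at 8 (size 8, align 8) → ends 16; rss at 16 (size 4, align 4) → ends 20; tail pad 4 to reach multiple of 8; total 24 bytes, alignment 8
refcount at 0 (size 8, align 8) → ends 8
gid at 8 (size 1, align 1) → ends 9
pad 7 to align 8 for uid
uid at 16 (size 8, align 8) → ends 24
lock at 24 (size 4, align 4) → ends 28
pad 4 to align 8 for start_time
start_time at 32 (size 24, align 8) → ends 56
total 56 bytes, alignment 8
array of 20: 20 × 56 = 1120

1120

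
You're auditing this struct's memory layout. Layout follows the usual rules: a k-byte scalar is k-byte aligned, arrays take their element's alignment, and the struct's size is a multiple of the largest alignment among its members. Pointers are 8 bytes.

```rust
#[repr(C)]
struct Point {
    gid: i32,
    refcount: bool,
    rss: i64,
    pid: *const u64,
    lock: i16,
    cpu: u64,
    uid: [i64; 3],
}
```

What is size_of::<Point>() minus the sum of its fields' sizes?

9

gid at 0 (size 4, align 4) → ends 4
refcount at 4 (size 1, align 1) → ends 5
pad 3 to align 8 for rss
rss at 8 (size 8, align 8) → ends 16
pid at 16 (size 8, align 8) → ends 24
lock at 24 (size 2, align 2) → ends 26
pad 6 to align 8 for cpu
cpu at 32 (size 8, align 8) → ends 40
uid at 40 (size 24, align 8) → ends 64
total 64 bytes, alignment 8
data bytes 55, size 64 → padding 9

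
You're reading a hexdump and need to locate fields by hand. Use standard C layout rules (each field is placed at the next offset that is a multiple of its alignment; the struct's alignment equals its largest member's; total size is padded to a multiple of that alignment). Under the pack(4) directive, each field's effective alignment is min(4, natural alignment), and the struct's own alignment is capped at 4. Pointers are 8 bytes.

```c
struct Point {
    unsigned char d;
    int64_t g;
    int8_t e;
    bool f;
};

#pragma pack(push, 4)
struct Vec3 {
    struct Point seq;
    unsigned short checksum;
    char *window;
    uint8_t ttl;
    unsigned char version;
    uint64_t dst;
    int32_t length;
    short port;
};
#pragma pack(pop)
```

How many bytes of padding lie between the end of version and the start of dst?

2

Point: 0..1  d  (1B, 1-aligned); 1..8  -- padding (7B); 8..16  g  (8B, 8-aligned); 16..17  e  (1B, 1-aligned); 17..18  f  (1B, 1-aligned); 18..24  -- tail padding (6B); sizeof = 24, alignof = 8
0..24  seq  (24B, 4-aligned)
24..26  checksum  (2B, 2-aligned)
26..28  -- padding (2B)
28..36  window  (8B, 4-aligned)
36..37  ttl  (1B, 1-aligned)
37..38  version  (1B, 1-aligned)
38..40  -- padding (2B)
40..48  dst  (8B, 4-aligned)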